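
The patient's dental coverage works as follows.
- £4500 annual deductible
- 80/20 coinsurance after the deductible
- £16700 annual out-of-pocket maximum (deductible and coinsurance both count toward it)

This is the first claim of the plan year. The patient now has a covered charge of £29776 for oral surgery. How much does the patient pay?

Deductible not yet touched, so the first £4500 of the bill goes to the deductible.
That leaves £29776 − £4500 = £25276 for coinsurance.
Coinsurance: £25276 × 20% = £5055.20.
That puts the patient's cost at £4500 + £5055.20 = £9555.20 before any cap.
Total out-of-pocket so far would be £0 + £9555.20 = £9555.20, below the £16700 cap — no reduction.

£9555.20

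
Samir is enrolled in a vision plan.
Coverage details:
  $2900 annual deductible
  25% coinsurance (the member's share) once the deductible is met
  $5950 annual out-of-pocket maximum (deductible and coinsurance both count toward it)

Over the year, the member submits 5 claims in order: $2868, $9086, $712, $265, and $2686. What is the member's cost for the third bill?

$178

Claim 1 ($2868): entire amount goes to the deductible. Member owes $2868 (running OOP $2868).
Claim 2 ($9086): $32 to deductible, leaving $9054; 25% of $9054 = $2263.50. Cost to member: $2295.50. OOP to date $5163.50.
Claim 3 ($712): 25% coinsurance on $712 = $178. Cost to member: $178. OOP to date $5341.50.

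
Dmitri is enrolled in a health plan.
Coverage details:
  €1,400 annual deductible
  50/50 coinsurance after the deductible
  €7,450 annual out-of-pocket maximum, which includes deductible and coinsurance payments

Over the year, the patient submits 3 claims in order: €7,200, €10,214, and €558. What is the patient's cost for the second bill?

€3,150

Claim 1 (€7,200): €1,400 to deductible, leaving €5,800; coinsurance €5,800 × 50% = €2,900. Patient owes €4,300 (running OOP €4,300).
Claim 2 (€10,214): deductible met; 50% of €10,214 = €5,107. That would push OOP to €9,407, over the €7,450 cap, so patient pays €7,450 − €4,300 = €3,150.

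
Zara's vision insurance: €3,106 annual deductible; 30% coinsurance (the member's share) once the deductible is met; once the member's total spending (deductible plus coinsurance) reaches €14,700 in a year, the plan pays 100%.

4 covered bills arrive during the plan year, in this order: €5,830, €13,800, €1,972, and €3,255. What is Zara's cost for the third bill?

€591.60

Bill 1, €5,830: €3,106 to deductible, leaving €2,724; coinsurance €2,724 × 30% = €817.20. Member owes €3,923.20 (running OOP €3,923.20).
Bill 2, €13,800: 30% coinsurance on €13,800 = €4,140. Cost to member: €4,140. OOP to date €8,063.20.
Bill 3, €1,972: deductible met; 30% of €1,972 = €591.60. Member owes €591.60 (running OOP €8,654.80).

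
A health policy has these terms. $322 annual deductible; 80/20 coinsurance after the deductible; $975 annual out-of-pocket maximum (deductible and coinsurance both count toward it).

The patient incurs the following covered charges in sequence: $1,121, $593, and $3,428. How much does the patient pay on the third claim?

Bill 1, $1,121: deductible takes $322, $799 remains; patient's 20% is $159.80. Patient owes $481.80 (running OOP $481.80).
Bill 2, $593: deductible already satisfied, so patient's share is 20% × $593 = $118.60. Cost to patient: $118.60. OOP to date $600.40.
Bill 3, $3,428: 20% coinsurance on $3,428 = $685.60. That would push OOP to $1,286, over the $975 cap, so patient pays $975 − $600.40 = $374.60.

$374.60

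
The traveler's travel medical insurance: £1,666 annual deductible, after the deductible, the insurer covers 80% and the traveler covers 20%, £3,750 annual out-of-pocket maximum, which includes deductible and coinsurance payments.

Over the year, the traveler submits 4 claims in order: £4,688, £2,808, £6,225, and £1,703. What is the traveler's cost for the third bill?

Claim 1 (£4,688): £1,666 to deductible, leaving £3,022; 20% of £3,022 = £604.40. Traveler pays £2,270.40; OOP now £2,270.40.
Claim 2 (£2,808): 20% coinsurance on £2,808 = £561.60. Traveler owes £561.60 (running OOP £2,832).
Claim 3 (£6,225): deductible met; 20% of £6,225 = £1,245. Adding that to £2,832 gives £4,077, past the £3,750 cap; traveler pays only £3,750 − £2,832 = £918.

£918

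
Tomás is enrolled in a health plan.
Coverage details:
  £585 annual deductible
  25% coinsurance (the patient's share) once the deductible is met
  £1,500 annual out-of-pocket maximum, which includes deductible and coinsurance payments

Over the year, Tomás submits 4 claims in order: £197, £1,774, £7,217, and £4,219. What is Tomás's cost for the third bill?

£568.50

Claim 1 (£197): all of it applies to the deductible. Cost to patient: £197. OOP to date £197.
Claim 2 (£1,774): £388 to deductible, leaving £1,386; coinsurance £1,386 × 25% = £346.50. Patient owes £734.50 (running OOP £931.50).
Claim 3 (£7,217): deductible met; 25% of £7,217 = £1,804.25. Adding that to £931.50 gives £2,735.75, past the £1,500 cap; patient pays only £1,500 − £931.50 = £568.50.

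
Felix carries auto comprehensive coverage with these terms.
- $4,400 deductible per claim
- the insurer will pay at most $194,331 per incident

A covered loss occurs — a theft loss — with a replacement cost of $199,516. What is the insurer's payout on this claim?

$194,331

After the deductible, $199,516 − $4,400 = $195,116 remains.
The $194,331 per-incident cap binds; insurer pays $194,331.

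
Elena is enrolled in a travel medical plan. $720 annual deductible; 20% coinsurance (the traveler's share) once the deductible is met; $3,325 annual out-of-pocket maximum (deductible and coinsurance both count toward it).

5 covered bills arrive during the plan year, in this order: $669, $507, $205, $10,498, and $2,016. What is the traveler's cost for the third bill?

Claim 1 — $669: all of it applies to the deductible. Traveler owes $669 (running OOP $669).
Claim 2 — $507: deductible takes $51, $456 remains; coinsurance $456 × 20% = $91.20. Cost to traveler: $142.20. OOP to date $811.20.
Claim 3 — $205: deductible already satisfied, so traveler's share is 20% × $205 = $41. Cost to traveler: $41. OOP to date $852.20.

$41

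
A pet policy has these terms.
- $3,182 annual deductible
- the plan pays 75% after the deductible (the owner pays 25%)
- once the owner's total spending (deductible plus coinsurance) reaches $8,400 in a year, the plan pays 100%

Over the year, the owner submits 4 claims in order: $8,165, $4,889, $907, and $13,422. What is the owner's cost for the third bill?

$226.75

Claim 1 — $8,165: deductible takes $3,182, $4,983 remains; owner's 25% is $1,245.75. Owner owes $4,427.75 (running OOP $4,427.75).
Claim 2 — $4,889: deductible already satisfied, so owner's share is 25% × $4,889 = $1,222.25. Cost to owner: $1,222.25. OOP to date $5,650.
Claim 3 — $907: deductible already satisfied, so owner's share is 25% × $907 = $226.75. Owner pays $226.75; OOP now $5,876.75.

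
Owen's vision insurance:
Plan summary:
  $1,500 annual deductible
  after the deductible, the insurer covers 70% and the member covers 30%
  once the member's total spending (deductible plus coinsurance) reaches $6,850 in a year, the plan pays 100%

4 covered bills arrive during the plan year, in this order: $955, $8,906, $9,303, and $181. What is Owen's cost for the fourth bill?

#1 ($955): all of it applies to the deductible. Member owes $955 (running OOP $955).
#2 ($8,906): $545 finishes the deductible; $8,361 goes to coinsurance; coinsurance $8,361 × 30% = $2,508.30. Cost to member: $3,053.30. OOP to date $4,008.30.
#3 ($9,303): deductible met; 30% of $9,303 = $2,790.90. Member owes $2,790.90 (running OOP $6,799.20).
#4 ($181): deductible met; 30% of $181 = $54.30. Adding that to $6,799.20 gives $6,853.50, past the $6,850 cap; member pays only $6,850 − $6,799.20 = $50.80.

$50.80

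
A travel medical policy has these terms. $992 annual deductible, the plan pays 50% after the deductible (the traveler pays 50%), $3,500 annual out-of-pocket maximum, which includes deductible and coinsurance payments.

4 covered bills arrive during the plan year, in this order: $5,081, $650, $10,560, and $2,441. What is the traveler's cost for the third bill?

Bill 1, $5,081: $992 finishes the deductible; $4,089 goes to coinsurance; coinsurance $4,089 × 50% = $2,044.50. Cost to traveler: $3,036.50. OOP to date $3,036.50.
Bill 2, $650: deductible already satisfied, so traveler's share is 50% × $650 = $325. Traveler pays $325; OOP now $3,361.50.
Bill 3, $10,560: deductible already satisfied, so traveler's share is 50% × $10,560 = $5,280. Adding that to $3,361.50 gives $8,641.50, past the $3,500 cap; traveler pays only $3,500 − $3,361.50 = $138.50.

$138.50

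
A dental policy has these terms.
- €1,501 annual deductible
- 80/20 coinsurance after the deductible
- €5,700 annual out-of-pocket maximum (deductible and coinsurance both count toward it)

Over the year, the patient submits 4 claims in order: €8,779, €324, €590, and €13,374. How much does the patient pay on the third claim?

€118

#1 (€8,779): €1,501 finishes the deductible; €7,278 goes to coinsurance; patient's 20% is €1,455.60. Patient pays €2,956.60; OOP now €2,956.60.
#2 (€324): deductible already satisfied, so patient's share is 20% × €324 = €64.80. Patient pays €64.80; OOP now €3,021.40.
#3 (€590): 20% coinsurance on €590 = €118. Patient pays €118; OOP now €3,139.40.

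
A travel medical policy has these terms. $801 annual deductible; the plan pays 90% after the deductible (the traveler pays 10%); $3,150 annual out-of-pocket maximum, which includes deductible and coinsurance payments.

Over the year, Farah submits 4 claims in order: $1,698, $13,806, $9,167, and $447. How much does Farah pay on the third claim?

Claim 1 — $1,698: $801 finishes the deductible; $897 goes to coinsurance; 10% of $897 = $89.70. Traveler pays $890.70; OOP now $890.70.
Claim 2 — $13,806: 10% coinsurance on $13,806 = $1,380.60. Traveler pays $1,380.60; OOP now $2,271.30.
Claim 3 — $9,167: deductible met; 10% of $9,167 = $916.70. That would push OOP to $3,188, over the $3,150 cap, so traveler pays $3,150 − $2,271.30 = $878.70.

$878.70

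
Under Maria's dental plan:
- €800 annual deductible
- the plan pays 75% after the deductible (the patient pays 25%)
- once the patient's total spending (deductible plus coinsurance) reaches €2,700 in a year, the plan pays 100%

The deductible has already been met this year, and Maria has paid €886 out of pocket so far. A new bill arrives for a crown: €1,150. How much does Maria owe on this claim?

With the deductible met, the entire €1,150 is subject to coinsurance.
25% of €1,150 = €287.50 falls to the patient.
Total out-of-pocket so far would be €886 + €287.50 = €1,173.50, below the €2,700 cap — no reduction.

€287.50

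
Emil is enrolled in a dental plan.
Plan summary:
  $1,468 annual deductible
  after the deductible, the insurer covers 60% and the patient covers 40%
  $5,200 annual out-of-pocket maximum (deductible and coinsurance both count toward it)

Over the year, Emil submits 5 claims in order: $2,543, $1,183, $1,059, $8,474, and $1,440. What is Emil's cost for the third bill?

Bill 1, $2,543: deductible takes $1,468, $1,075 remains; coinsurance $1,075 × 40% = $430. Patient pays $1,898; OOP now $1,898.
Bill 2, $1,183: deductible met; 40% of $1,183 = $473.20. Patient pays $473.20; OOP now $2,371.20.
Bill 3, $1,059: deductible met; 40% of $1,059 = $423.60. Cost to patient: $423.60. OOP to date $2,794.80.

$423.60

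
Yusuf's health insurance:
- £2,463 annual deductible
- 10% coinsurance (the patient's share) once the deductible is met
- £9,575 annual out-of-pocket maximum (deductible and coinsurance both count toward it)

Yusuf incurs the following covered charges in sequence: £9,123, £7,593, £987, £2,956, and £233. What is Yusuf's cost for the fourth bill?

Bill 1, £9,123: deductible takes £2,463, £6,660 remains; 10% of £6,660 = £666. Patient pays £3,129; OOP now £3,129.
Bill 2, £7,593: deductible already satisfied, so patient's share is 10% × £7,593 = £759.30. Cost to patient: £759.30. OOP to date £3,888.30.
Bill 3, £987: 10% coinsurance on £987 = £98.70. Cost to patient: £98.70. OOP to date £3,987.
Bill 4, £2,956: 10% coinsurance on £2,956 = £295.60. Patient pays £295.60; OOP now £4,282.60.

£295.60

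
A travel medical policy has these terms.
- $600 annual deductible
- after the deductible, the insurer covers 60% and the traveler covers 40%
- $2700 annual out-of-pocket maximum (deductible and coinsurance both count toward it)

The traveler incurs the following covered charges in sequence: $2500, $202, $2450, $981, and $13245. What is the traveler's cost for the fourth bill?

$279.20

Bill 1, $2500: deductible takes $600, $1900 remains; 40% of $1900 = $760. Traveler pays $1360; OOP now $1360.
Bill 2, $202: deductible already satisfied, so traveler's share is 40% × $202 = $80.80. Traveler owes $80.80 (running OOP $1440.80).
Bill 3, $2450: deductible met; 40% of $2450 = $980. Traveler owes $980 (running OOP $2420.80).
Bill 4, $981: deductible met; 40% of $981 = $392.40. Adding that to $2420.80 gives $2813.20, past the $2700 cap; traveler pays only $2700 − $2420.80 = $279.20.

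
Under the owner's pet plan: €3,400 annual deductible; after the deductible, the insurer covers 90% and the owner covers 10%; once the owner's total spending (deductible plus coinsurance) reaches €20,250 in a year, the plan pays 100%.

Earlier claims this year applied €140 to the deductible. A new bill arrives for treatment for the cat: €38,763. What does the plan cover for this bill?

€140 of the €3,400 deductible is already met, leaving €3,260.
That leaves €38,763 − €3,260 = €35,503 for coinsurance.
Owner's 10% share of €35,503 is €3,550.30.
That puts the owner's cost at €3,260 + €3,550.30 = €6,810.30 before any cap.
Cumulative spending €140 + €6,810.30 = €6,950.30 stays under the €20,250 maximum.
The plan picks up €38,763 − €6,810.30 = €31,952.70.

€31,952.70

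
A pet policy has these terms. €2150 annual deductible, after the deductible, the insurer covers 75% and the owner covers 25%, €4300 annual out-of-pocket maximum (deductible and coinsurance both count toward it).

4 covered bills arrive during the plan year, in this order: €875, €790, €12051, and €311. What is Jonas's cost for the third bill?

Claim 1 (€875): all of it applies to the deductible. Cost to owner: €875. OOP to date €875.
Claim 2 (€790): fully absorbed by the deductible. Cost to owner: €790. OOP to date €1665.
Claim 3 (€12051): deductible takes €485, €11566 remains; owner's 25% is €2891.50. Deductible plus coinsurance: €485 + €2891.50 = €3376.50. That would push OOP to €5041.50, over the €4300 cap, so owner pays €4300 − €1665 = €2635.

€2635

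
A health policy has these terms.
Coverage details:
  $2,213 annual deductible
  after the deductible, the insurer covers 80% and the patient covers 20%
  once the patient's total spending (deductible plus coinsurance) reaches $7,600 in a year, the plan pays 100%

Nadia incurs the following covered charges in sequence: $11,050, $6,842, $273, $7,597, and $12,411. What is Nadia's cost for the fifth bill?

#1 ($11,050): $2,213 finishes the deductible; $8,837 goes to coinsurance; 20% of $8,837 = $1,767.40. Patient pays $3,980.40; OOP now $3,980.40.
#2 ($6,842): 20% coinsurance on $6,842 = $1,368.40. Patient pays $1,368.40; OOP now $5,348.80.
#3 ($273): deductible already satisfied, so patient's share is 20% × $273 = $54.60. Patient owes $54.60 (running OOP $5,403.40).
#4 ($7,597): 20% coinsurance on $7,597 = $1,519.40. Patient owes $1,519.40 (running OOP $6,922.80).
#5 ($12,411): deductible already satisfied, so patient's share is 20% × $12,411 = $2,482.20. That would push OOP to $9,405, over the $7,600 cap, so patient pays $7,600 − $6,922.80 = $677.20.

$677.20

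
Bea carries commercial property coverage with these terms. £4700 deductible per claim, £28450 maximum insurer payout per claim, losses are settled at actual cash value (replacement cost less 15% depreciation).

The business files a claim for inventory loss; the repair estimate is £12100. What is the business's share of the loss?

£6515

Actual cash value after 15% depreciation: £12100 × 85% = £10285.
Less the £4700 deductible: £10285 − £4700 = £5585.
£5585 is within the £28450 limit, so the insurer pays £5585.
Out of pocket: £12100 − £5585 = £6515.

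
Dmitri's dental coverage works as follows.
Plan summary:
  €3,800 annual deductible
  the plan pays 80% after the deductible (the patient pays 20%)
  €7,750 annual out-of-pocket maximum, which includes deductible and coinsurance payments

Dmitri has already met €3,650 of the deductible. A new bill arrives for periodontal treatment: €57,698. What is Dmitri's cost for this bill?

€4,100

Deductible still to meet: €3,800 − €3,650 = €150.
That leaves €57,698 − €150 = €57,548 for coinsurance.
Patient's 20% share of €57,548 is €11,509.60.
Patient responsibility before any cap: €150 + €11,509.60 = €11,659.60.
That would bring total out-of-pocket to €15,309.60, past the €7,750 cap. The patient is capped at €7,750 − €3,650 = €4,100 on this claim.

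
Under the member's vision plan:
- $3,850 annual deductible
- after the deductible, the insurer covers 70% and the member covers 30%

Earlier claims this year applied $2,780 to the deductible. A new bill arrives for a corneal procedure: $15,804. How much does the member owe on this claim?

$5,490.20

Deductible still to meet: $3,850 − $2,780 = $1,070.
After the $1,070 deductible portion, $15,804 − $1,070 = $14,734 is subject to coinsurance.
Member's 30% share of $14,734 is $4,420.20.
So the member owes $1,070 + $4,420.20 = $5,490.20.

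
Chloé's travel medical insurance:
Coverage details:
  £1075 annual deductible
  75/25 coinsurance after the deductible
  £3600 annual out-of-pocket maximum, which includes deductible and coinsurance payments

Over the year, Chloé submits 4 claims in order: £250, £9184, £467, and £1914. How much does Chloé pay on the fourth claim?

Bill 1, £250: all of it applies to the deductible. Traveler pays £250; OOP now £250.
Bill 2, £9184: £825 to deductible, leaving £8359; 25% of £8359 = £2089.75. Cost to traveler: £2914.75. OOP to date £3164.75.
Bill 3, £467: 25% coinsurance on £467 = £116.75. Cost to traveler: £116.75. OOP to date £3281.50.
Bill 4, £1914: deductible met; 25% of £1914 = £478.50. Adding that to £3281.50 gives £3760, past the £3600 cap; traveler pays only £3600 − £3281.50 = £318.50.

£318.50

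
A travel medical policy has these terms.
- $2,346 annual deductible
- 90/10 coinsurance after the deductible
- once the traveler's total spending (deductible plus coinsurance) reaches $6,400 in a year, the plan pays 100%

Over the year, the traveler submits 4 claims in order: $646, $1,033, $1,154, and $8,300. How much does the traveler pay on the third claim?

$715.70

#1 ($646): entire amount goes to the deductible. Cost to traveler: $646. OOP to date $646.
#2 ($1,033): entire amount goes to the deductible. Cost to traveler: $1,033. OOP to date $1,679.
#3 ($1,154): $667 to deductible, leaving $487; coinsurance $487 × 10% = $48.70. Traveler owes $715.70 (running OOP $2,394.70).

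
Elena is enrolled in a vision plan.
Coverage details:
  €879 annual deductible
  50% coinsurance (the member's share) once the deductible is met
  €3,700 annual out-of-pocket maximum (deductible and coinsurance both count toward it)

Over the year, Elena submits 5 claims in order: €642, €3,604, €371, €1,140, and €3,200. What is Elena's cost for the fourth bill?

Claim 1 (€642): all of it applies to the deductible. Cost to member: €642. OOP to date €642.
Claim 2 (€3,604): €237 finishes the deductible; €3,367 goes to coinsurance; 50% of €3,367 = €1,683.50. Member owes €1,920.50 (running OOP €2,562.50).
Claim 3 (€371): 50% coinsurance on €371 = €185.50. Cost to member: €185.50. OOP to date €2,748.
Claim 4 (€1,140): deductible met; 50% of €1,140 = €570. Cost to member: €570. OOP to date €3,318.

€570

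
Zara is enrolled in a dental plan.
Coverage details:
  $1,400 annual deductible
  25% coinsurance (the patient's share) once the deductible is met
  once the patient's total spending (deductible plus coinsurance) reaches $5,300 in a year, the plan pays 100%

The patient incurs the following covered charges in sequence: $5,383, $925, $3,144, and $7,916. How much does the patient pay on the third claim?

$786

#1 ($5,383): $1,400 finishes the deductible; $3,983 goes to coinsurance; patient's 25% is $995.75. Patient pays $2,395.75; OOP now $2,395.75.
#2 ($925): deductible met; 25% of $925 = $231.25. Cost to patient: $231.25. OOP to date $2,627.
#3 ($3,144): 25% coinsurance on $3,144 = $786. Patient owes $786 (running OOP $3,413).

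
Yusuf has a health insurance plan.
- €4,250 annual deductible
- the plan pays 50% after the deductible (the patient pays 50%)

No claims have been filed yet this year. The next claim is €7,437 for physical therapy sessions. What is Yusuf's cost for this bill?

€5,843.50

The full €4,250 deductible is still open; €4,250 of this bill applies to it.
After the €4,250 deductible portion, €7,437 − €4,250 = €3,187 is subject to coinsurance.
Coinsurance: €3,187 × 50% = €1,593.50.
That puts the patient's cost at €4,250 + €1,593.50 = €5,843.50.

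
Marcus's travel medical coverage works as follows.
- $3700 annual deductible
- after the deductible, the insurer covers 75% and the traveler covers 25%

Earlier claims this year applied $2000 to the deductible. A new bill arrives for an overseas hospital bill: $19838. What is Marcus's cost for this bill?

$6234.50

Deductible still to meet: $3700 − $2000 = $1700.
After the $1700 deductible portion, $19838 − $1700 = $18138 is subject to coinsurance.
Traveler's 25% share of $18138 is $4534.50.
That puts the traveler's cost at $1700 + $4534.50 = $6234.50.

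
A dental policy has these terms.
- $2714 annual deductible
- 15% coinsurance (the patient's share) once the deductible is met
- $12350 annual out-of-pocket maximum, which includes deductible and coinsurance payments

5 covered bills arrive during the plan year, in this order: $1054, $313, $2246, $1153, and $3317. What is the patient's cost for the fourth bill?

$172.95

Bill 1, $1054: all of it applies to the deductible. Patient pays $1054; OOP now $1054.
Bill 2, $313: entire amount goes to the deductible. Patient owes $313 (running OOP $1367).
Bill 3, $2246: $1347 to deductible, leaving $899; patient's 15% is $134.85. Cost to patient: $1481.85. OOP to date $2848.85.
Bill 4, $1153: deductible met; 15% of $1153 = $172.95. Patient pays $172.95; OOP now $3021.80.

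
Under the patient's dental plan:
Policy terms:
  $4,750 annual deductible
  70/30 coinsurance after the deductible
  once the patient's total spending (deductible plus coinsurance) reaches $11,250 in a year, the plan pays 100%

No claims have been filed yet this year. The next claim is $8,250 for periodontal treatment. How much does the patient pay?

$5,800

Nothing has been paid toward the $4,750 deductible, so the first $4,750 of this charge is applied there.
After the $4,750 deductible portion, $8,250 − $4,750 = $3,500 is subject to coinsurance.
30% of $3,500 = $1,050 falls to the patient.
Patient responsibility before any cap: $4,750 + $1,050 = $5,800.
Year-to-date out-of-pocket becomes $0 + $5,800 = $5,800, still under the $11,250 maximum, so no cap applies.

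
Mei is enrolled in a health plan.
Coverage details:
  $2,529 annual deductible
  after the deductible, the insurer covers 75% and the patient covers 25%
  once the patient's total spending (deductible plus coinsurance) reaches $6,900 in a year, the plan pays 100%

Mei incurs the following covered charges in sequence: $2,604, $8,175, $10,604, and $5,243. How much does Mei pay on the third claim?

$2,308.50

#1 ($2,604): $2,529 to deductible, leaving $75; patient's 25% is $18.75. Patient owes $2,547.75 (running OOP $2,547.75).
#2 ($8,175): deductible met; 25% of $8,175 = $2,043.75. Patient pays $2,043.75; OOP now $4,591.50.
#3 ($10,604): deductible already satisfied, so patient's share is 25% × $10,604 = $2,651. Adding that to $4,591.50 gives $7,242.50, past the $6,900 cap; patient pays only $6,900 − $4,591.50 = $2,308.50.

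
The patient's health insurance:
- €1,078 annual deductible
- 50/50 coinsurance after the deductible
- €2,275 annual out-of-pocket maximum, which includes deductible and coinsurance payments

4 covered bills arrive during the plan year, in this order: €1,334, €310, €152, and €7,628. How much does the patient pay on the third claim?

€76

Claim 1 — €1,334: €1,078 to deductible, leaving €256; 50% of €256 = €128. Patient pays €1,206; OOP now €1,206.
Claim 2 — €310: deductible met; 50% of €310 = €155. Patient owes €155 (running OOP €1,361).
Claim 3 — €152: deductible met; 50% of €152 = €76. Cost to patient: €76. OOP to date €1,437.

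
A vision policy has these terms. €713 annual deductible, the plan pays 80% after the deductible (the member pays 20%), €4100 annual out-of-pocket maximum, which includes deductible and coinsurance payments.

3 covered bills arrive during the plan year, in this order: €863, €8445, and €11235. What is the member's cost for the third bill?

€1668

Claim 1 — €863: €713 to deductible, leaving €150; coinsurance €150 × 20% = €30. Member owes €743 (running OOP €743).
Claim 2 — €8445: 20% coinsurance on €8445 = €1689. Member pays €1689; OOP now €2432.
Claim 3 — €11235: deductible met; 20% of €11235 = €2247. OOP would hit €4679 > €4100, so the cap limits the member to €4100 − €2432 = €1668.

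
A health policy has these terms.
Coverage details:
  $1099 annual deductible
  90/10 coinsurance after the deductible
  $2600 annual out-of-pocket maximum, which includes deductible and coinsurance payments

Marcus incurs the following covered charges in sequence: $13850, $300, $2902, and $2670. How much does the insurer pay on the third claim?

$2706.10

#1 ($13850): $1099 finishes the deductible; $12751 goes to coinsurance; coinsurance $12751 × 10% = $1275.10. Patient owes $2374.10 (running OOP $2374.10). Insurer: $13850 − $2374.10 = $11475.90.
#2 ($300): deductible already satisfied, so patient's share is 10% × $300 = $30. Patient owes $30 (running OOP $2404.10). Insurer: $300 − $30 = $270.
#3 ($2902): deductible met; 10% of $2902 = $290.20. Adding that to $2404.10 gives $2694.30, past the $2600 cap; patient pays only $2600 − $2404.10 = $195.90. Plan pays $2902 − $195.90 = $2706.10.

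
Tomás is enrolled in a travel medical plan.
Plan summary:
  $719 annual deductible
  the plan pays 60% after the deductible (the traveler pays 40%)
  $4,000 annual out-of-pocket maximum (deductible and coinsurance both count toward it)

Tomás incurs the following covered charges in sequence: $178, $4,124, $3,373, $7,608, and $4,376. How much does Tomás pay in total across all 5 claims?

$4,000

Claim 1 — $178: fully absorbed by the deductible. Cost to traveler: $178. OOP to date $178.
Claim 2 — $4,124: $541 to deductible, leaving $3,583; coinsurance $3,583 × 40% = $1,433.20. Traveler owes $1,974.20 (running OOP $2,152.20).
Claim 3 — $3,373: deductible already satisfied, so traveler's share is 40% × $3,373 = $1,349.20. Cost to traveler: $1,349.20. OOP to date $3,501.40.
Claim 4 — $7,608: deductible met; 40% of $7,608 = $3,043.20. Adding that to $3,501.40 gives $6,544.60, past the $4,000 cap; traveler pays only $4,000 − $3,501.40 = $498.60.
Claim 5 — $4,376: deductible already satisfied, so traveler's share is 40% × $4,376 = $1,750.40. That would push OOP to $5,750.40, over the $4,000 cap, so traveler pays $4,000 − $4,000 = $0.
Total paid by the traveler: $178 + $1,974.20 + $1,349.20 + $498.60 + $0 = $4,000.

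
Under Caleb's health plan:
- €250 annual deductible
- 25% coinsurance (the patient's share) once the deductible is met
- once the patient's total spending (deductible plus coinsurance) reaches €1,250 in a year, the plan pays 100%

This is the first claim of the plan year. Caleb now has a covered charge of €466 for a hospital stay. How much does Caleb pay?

The full €250 deductible is still open; €250 of this bill applies to it.
After the €250 deductible portion, €466 − €250 = €216 is subject to coinsurance.
Patient's 25% share of €216 is €54.
That puts the patient's cost at €250 + €54 = €304 before any cap.
Year-to-date out-of-pocket becomes €0 + €304 = €304, still under the €1,250 maximum, so no cap applies.

€304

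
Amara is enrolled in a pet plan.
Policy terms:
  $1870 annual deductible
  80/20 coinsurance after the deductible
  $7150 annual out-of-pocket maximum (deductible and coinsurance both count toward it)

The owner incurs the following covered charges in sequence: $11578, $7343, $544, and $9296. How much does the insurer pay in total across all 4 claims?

Claim 1 — $11578: $1870 finishes the deductible; $9708 goes to coinsurance; coinsurance $9708 × 20% = $1941.60. Cost to owner: $3811.60. OOP to date $3811.60. Insurer: $11578 − $3811.60 = $7766.40.
Claim 2 — $7343: deductible already satisfied, so owner's share is 20% × $7343 = $1468.60. Cost to owner: $1468.60. OOP to date $5280.20. Insurer: $7343 − $1468.60 = $5874.40.
Claim 3 — $544: 20% coinsurance on $544 = $108.80. Owner pays $108.80; OOP now $5389. Insurer: $544 − $108.80 = $435.20.
Claim 4 — $9296: deductible met; 20% of $9296 = $1859.20. OOP would hit $7248.20 > $7150, so the cap limits the owner to $7150 − $5389 = $1761. Plan pays $9296 − $1761 = $7535.
Insurer total = bills − owner's total = $28761 − $7150 = $21611.

$21611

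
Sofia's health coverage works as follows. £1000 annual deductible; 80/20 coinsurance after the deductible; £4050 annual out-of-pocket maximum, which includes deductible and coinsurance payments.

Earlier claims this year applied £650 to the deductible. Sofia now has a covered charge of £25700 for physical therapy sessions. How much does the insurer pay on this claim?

£22300

Deductible still to meet: £1000 − £650 = £350.
After the £350 deductible portion, £25700 − £350 = £25350 is subject to coinsurance.
Patient's 20% share of £25350 is £5070.
Patient responsibility before any cap: £350 + £5070 = £5420.
Adding £5420 to the £650 already spent would give £6070, which exceeds the £4050 cap; the patient pays just £4050 − £650 = £3400.
The insurer covers the remainder: £25700 − £3400 = £22300.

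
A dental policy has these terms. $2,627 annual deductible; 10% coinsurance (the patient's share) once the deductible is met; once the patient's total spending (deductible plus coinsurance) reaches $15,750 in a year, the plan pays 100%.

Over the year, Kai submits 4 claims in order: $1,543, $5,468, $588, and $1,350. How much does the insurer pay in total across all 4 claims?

#1 ($1,543): all of it applies to the deductible. Patient owes $1,543 (running OOP $1,543). Plan pays $1,543 − $1,543 = $0.
#2 ($5,468): deductible takes $1,084, $4,384 remains; 10% of $4,384 = $438.40. Patient owes $1,522.40 (running OOP $3,065.40). Plan pays $5,468 − $1,522.40 = $3,945.60.
#3 ($588): deductible met; 10% of $588 = $58.80. Cost to patient: $58.80. OOP to date $3,124.20. Insurer: $588 − $58.80 = $529.20.
#4 ($1,350): deductible already satisfied, so patient's share is 10% × $1,350 = $135. Cost to patient: $135. OOP to date $3,259.20. Plan pays $1,350 − $135 = $1,215.
Insurer total: $0 + $3,945.60 + $529.20 + $1,215 = $5,689.80.

$5,689.80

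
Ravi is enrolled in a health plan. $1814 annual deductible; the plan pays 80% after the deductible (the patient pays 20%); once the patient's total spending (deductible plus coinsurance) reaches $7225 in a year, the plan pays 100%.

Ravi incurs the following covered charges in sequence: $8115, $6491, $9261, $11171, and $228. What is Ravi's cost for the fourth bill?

$1000.40

#1 ($8115): $1814 to deductible, leaving $6301; coinsurance $6301 × 20% = $1260.20. Cost to patient: $3074.20. OOP to date $3074.20.
#2 ($6491): deductible already satisfied, so patient's share is 20% × $6491 = $1298.20. Cost to patient: $1298.20. OOP to date $4372.40.
#3 ($9261): deductible met; 20% of $9261 = $1852.20. Patient pays $1852.20; OOP now $6224.60.
#4 ($11171): 20% coinsurance on $11171 = $2234.20. OOP would hit $8458.80 > $7225, so the cap limits the patient to $7225 − $6224.60 = $1000.40.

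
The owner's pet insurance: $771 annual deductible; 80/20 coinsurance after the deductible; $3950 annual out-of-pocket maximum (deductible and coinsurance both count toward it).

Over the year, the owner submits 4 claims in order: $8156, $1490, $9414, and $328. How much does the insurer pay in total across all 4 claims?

$15438

#1 ($8156): $771 to deductible, leaving $7385; 20% of $7385 = $1477. Owner pays $2248; OOP now $2248. Plan pays $8156 − $2248 = $5908.
#2 ($1490): 20% coinsurance on $1490 = $298. Owner pays $298; OOP now $2546. Plan pays $1490 − $298 = $1192.
#3 ($9414): 20% coinsurance on $9414 = $1882.80. OOP would hit $4428.80 > $3950, so the cap limits the owner to $3950 − $2546 = $1404. Insurer: $9414 − $1404 = $8010.
#4 ($328): deductible met; 20% of $328 = $65.60. Adding that to $3950 gives $4015.60, past the $3950 cap; owner pays only $3950 − $3950 = $0. Insurer: $328 − $0 = $328.
Insurer total: $5908 + $1192 + $8010 + $328 = $15438.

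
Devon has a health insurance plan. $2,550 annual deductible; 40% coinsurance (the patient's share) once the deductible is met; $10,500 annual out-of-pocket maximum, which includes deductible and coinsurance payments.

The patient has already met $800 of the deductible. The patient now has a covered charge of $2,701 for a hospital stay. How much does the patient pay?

Deductible still to meet: $2,550 − $800 = $1,750.
That leaves $2,701 − $1,750 = $951 for coinsurance.
Patient's 40% share of $951 is $380.40.
Patient responsibility before any cap: $1,750 + $380.40 = $2,130.40.
Year-to-date out-of-pocket becomes $800 + $2,130.40 = $2,930.40, still under the $10,500 maximum, so no cap applies.

$2,130.40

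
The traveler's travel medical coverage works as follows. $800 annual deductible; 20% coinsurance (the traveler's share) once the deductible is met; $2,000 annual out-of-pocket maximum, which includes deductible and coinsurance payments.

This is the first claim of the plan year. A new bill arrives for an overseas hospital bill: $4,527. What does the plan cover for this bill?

$2,981.60

The full $800 deductible is still open; $800 of this bill applies to it.
The remaining $3,727 (= $4,527 − $800) moves to coinsurance.
20% of $3,727 = $745.40 falls to the traveler.
So the traveler owes $800 + $745.40 = $1,545.40 before any cap.
Total out-of-pocket so far would be $0 + $1,545.40 = $1,545.40, below the $2,000 cap — no reduction.
The plan picks up $4,527 − $1,545.40 = $2,981.60.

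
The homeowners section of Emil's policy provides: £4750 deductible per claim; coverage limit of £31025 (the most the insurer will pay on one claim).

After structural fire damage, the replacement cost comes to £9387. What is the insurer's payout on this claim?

Subtract the deductible: £9387 − £4750 = £4637.
£4637 ≤ £31025, so the limit doesn't bind; insurer pays £4637.

£4637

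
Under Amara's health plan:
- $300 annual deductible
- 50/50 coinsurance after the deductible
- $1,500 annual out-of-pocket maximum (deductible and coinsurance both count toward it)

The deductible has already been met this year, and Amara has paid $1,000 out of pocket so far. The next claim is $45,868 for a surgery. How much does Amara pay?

The deductible is already satisfied, so the full bill goes to coinsurance.
50% of $45,868 = $22,934 falls to the patient.
Year-to-date out-of-pocket would reach $1,000 + $22,934 = $23,934, above the $1,500 maximum, so the patient pays only $1,500 − $1,000 = $500.

$500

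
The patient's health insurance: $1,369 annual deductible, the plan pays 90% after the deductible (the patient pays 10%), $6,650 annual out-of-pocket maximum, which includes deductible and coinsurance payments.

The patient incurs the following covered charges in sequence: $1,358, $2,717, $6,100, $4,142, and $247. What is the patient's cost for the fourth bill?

Claim 1 — $1,358: entire amount goes to the deductible. Patient owes $1,358 (running OOP $1,358).
Claim 2 — $2,717: deductible takes $11, $2,706 remains; coinsurance $2,706 × 10% = $270.60. Cost to patient: $281.60. OOP to date $1,639.60.
Claim 3 — $6,100: 10% coinsurance on $6,100 = $610. Patient pays $610; OOP now $2,249.60.
Claim 4 — $4,142: deductible already satisfied, so patient's share is 10% × $4,142 = $414.20. Cost to patient: $414.20. OOP to date $2,663.80.

$414.20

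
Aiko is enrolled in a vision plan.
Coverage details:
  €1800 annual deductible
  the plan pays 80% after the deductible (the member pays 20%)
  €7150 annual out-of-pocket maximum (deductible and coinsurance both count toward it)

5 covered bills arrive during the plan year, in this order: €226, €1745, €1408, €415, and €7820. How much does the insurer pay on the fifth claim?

Bill 1, €226: fully absorbed by the deductible. Member owes €226 (running OOP €226). Plan pays €226 − €226 = €0.
Bill 2, €1745: €1574 to deductible, leaving €171; 20% of €171 = €34.20. Cost to member: €1608.20. OOP to date €1834.20. Plan pays €1745 − €1608.20 = €136.80.
Bill 3, €1408: deductible already satisfied, so member's share is 20% × €1408 = €281.60. Member owes €281.60 (running OOP €2115.80). Insurer: €1408 − €281.60 = €1126.40.
Bill 4, €415: deductible already satisfied, so member's share is 20% × €415 = €83. Cost to member: €83. OOP to date €2198.80. Insurer: €415 − €83 = €332.
Bill 5, €7820: deductible met; 20% of €7820 = €1564. Member pays €1564; OOP now €3762.80. Plan pays €7820 − €1564 = €6256.

€6256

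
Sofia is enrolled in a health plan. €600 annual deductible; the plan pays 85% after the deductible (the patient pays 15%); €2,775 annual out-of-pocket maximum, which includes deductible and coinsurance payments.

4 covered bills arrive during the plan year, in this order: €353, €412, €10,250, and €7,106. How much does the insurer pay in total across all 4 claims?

€15,346

Claim 1 — €353: all of it applies to the deductible. Patient pays €353; OOP now €353. Insurer: €353 − €353 = €0.
Claim 2 — €412: €247 finishes the deductible; €165 goes to coinsurance; 15% of €165 = €24.75. Patient pays €271.75; OOP now €624.75. Plan pays €412 − €271.75 = €140.25.
Claim 3 — €10,250: deductible met; 15% of €10,250 = €1,537.50. Cost to patient: €1,537.50. OOP to date €2,162.25. Plan pays €10,250 − €1,537.50 = €8,712.50.
Claim 4 — €7,106: deductible already satisfied, so patient's share is 15% × €7,106 = €1,065.90. Adding that to €2,162.25 gives €3,228.15, past the €2,775 cap; patient pays only €2,775 − €2,162.25 = €612.75. Plan pays €7,106 − €612.75 = €6,493.25.
Insurer total: €0 + €140.25 + €8,712.50 + €6,493.25 = €15,346.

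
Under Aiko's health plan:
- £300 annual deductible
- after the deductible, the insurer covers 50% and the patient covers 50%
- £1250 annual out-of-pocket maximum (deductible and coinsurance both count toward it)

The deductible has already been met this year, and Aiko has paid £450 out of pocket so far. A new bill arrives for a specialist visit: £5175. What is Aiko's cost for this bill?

£800

The deductible is already satisfied, so the full bill goes to coinsurance.
Coinsurance: £5175 × 50% = £2587.50.
Adding £2587.50 to the £450 already spent would give £3037.50, which exceeds the £1250 cap; the patient pays just £1250 − £450 = £800.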